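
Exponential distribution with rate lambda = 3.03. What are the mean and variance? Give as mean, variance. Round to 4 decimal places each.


mean = 1/lam, var = 1/lam^2
mean = 1 / 3.03 = 100/303 ≈ 0.330033
lam^2 = 3.03^2 = 9.1809
var = 1 / 9.1809 ≈ 0.108922

0.3300, 0.1089


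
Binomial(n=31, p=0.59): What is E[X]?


E[X] = n*p = 31 * 0.59 = 18.29

18.29


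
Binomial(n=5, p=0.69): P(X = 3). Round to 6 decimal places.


P = C(n,k) * p^k * (1-p)^(n-k)
C(5,3) = 10
p^k = 0.69^3 = 0.328509
(1-p)^(n-k) = 0.31^2 = 0.0961
P = 10 * 0.328509 * 0.0961 ≈ 0.315697

0.315697


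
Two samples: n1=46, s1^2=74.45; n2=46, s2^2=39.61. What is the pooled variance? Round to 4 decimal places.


sp^2 = ((n1-1)*s1^2 + (n2-1)*s2^2)/(n1+n2-2)
(n1-1)*s1^2 = 45 * 74.45 = 3350.25
(n2-1)*s2^2 = 45 * 39.61 = 1782.45
numerator = 3350.25 + 1782.45 = 5132.7
n1+n2-2 = 90
sp^2 = 5132.7 / 90 = 57.03

57.0300


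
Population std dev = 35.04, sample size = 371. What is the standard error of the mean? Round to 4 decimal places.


SE = sigma / sqrt(n)
sqrt(371) ≈ 19.261360
SE = 35.04 / 19.261360 ≈ 1.819186

1.8192


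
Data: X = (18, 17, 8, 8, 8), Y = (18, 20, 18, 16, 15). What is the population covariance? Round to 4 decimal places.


Cov = (1/n)*sum((xi-xbar)(yi-ybar))
n = 5, xbar = 59/5 = 11.8, ybar = 87/5 = 17.4
sum((xi-xbar)(yi-ybar)) = 29.4
Cov = 29.4 / 5 = 5.88

5.8800


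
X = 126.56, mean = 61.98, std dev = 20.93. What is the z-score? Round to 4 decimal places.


z = (X - mu) / sigma
X - mu = 126.56 - 61.98 = 64.58
z = 64.58 / 20.93 = 6458/2093 ≈ 3.085523

3.0855


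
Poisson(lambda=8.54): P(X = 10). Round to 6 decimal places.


P = e^(-lam) * lam^k / k!
e^(-8.54) ≈ 0.0001954903
lam^k = 8.54^10 ≈ 2063377577.926224
k! = 10! = 3628800
P = 0.0001954903 * 2063377577.926224 / 3628800 ≈ 0.111158

0.111158


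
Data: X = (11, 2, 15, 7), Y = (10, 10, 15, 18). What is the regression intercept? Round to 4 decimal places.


a = ybar - b*xbar, where b = sum((xi-xbar)(yi-ybar)) / sum((xi-xbar)^2)
n = 4, xbar = 35/4 = 8.75, ybar = 53/4 = 13.25
Sxy = sum((xi-xbar)(yi-ybar)) = 17.25
Sxx = sum((xi-xbar)^2) = 92.75
b = Sxy / Sxx = 69/371 ≈ 0.185984
a = 13.25 - 0.185984 * 8.75 = 616/53 ≈ 11.622642

11.6226


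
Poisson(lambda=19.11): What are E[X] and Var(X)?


E[X] = Var(X) = lambda = 19.11

19.11, 19.11


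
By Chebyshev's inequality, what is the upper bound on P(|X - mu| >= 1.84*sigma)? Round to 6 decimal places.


P <= 1/k^2
k^2 = 1.84^2 = 3.3856
1/k^2 = 1 / 3.3856 = 625/2116 ≈ 0.29536862

0.295369


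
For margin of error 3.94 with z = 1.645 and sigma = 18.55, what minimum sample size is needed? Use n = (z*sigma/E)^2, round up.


z*sigma/E = 1.645 * 18.55 / 3.94 ≈ 7.744860
(z*sigma/E)^2 ≈ 59.982863
round up: n = 60

60


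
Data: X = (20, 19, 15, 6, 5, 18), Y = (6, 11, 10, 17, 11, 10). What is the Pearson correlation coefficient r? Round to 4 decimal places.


r = sum((xi-xbar)(yi-ybar)) / sqrt(sum((xi-xbar)^2) * sum((yi-ybar)^2))
n = 6, xbar = 83/6 ≈ 13.833333, ybar = 65/6 ≈ 10.833333
Sxy = sum((xi-xbar)(yi-ybar)) = -499/6 ≈ -83.166667
Sxx = sum((xi-xbar)^2) = 1337/6 ≈ 222.833333
Syy = sum((yi-ybar)^2) = 377/6 ≈ 62.833333
sqrt(Sxx*Syy) ≈ 118.327347
r = Sxy / sqrt(Sxx*Syy) = -83.166667 / 118.327347 ≈ -0.702852

-0.7029


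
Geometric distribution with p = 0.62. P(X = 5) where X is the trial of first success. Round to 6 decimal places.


P = (1-p)^(k-1) * p
(1-p)^(k-1) = 0.38^4 = 0.02085136
P = 0.02085136 * 0.62 ≈ 0.01292784

0.012928


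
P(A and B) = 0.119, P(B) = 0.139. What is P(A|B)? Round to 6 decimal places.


P(A|B) = P(A and B) / P(B) = 0.119 / 0.139 = 119/139 ≈ 0.85611511

0.856115


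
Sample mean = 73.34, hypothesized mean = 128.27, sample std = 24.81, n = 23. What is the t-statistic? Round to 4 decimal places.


t = (xbar - mu0) / (s/sqrt(n))
xbar - mu0 = 73.34 - 128.27 = -54.93
sqrt(23) ≈ 4.79583152
s/sqrt(n) = 24.81 / 4.79583152 ≈ 5.17324261
t = -54.93 / 5.17324261 ≈ -10.618099

-10.6181


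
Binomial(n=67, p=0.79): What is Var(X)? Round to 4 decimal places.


Var = n*p*(1-p) = 67 * 0.79 * 0.21 = 11.1153

11.1153


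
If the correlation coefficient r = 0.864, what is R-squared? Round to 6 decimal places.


R^2 = r^2 = (0.864)^2 = 0.746496

0.746496


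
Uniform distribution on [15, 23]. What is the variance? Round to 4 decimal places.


Var = (b-a)^2 / 12
(b-a)^2 = (23 - 15)^2 = 64
Var = 64/12 ≈ 5.333333

5.3333


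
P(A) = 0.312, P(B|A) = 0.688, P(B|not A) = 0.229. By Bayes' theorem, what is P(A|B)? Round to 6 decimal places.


P(A|B) = P(B|A)*P(A) / P(B), P(B) = P(B|A)*P(A) + P(B|not A)*P(not A)
P(B|A)*P(A) = 0.688 * 0.312 = 0.214656
P(B|not A)*P(not A) = 0.229 * 0.688 = 0.157552
P(B) = 0.214656 + 0.157552 = 0.372208
P(A|B) = 0.214656 / 0.372208 = 312/541 ≈ 0.57670980

0.576710


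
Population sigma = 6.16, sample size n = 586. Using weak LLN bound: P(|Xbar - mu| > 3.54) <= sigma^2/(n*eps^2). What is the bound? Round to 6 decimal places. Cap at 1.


bound = min(1, sigma^2/(n*eps^2))
sigma^2 = 6.16^2 = 37.9456
n*eps^2 = 586 * 3.54^2 = 586 * 12.5316 = 7343.5176
sigma^2/(n*eps^2) = 37.9456 / 7343.5176 ≈ 0.00516722

0.005167


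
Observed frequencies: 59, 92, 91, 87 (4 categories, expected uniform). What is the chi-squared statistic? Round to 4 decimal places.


chi2 = sum((O-E)^2/E), E = total/4
total = 329, E = 329/4 = 82.25
(59 - 82.25)^2 / 82.25 = 540.5625 / 82.25 = 8649/1316 ≈ 6.572188
(92 - 82.25)^2 / 82.25 = 95.0625 / 82.25 = 1521/1316 ≈ 1.155775
(91 - 82.25)^2 / 82.25 = 76.5625 / 82.25 = 175/188 ≈ 0.930851
(87 - 82.25)^2 / 82.25 = 22.5625 / 82.25 = 361/1316 ≈ 0.274316
chi2 = 2939/329 ≈ 8.933131

8.9331


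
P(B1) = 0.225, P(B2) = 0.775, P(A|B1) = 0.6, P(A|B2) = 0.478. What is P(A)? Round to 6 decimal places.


P(A) = P(A|B1)*P(B1) + P(A|B2)*P(B2)
P(A|B1)*P(B1) = 0.6 * 0.225 = 0.135
P(A|B2)*P(B2) = 0.478 * 0.775 = 0.37045
P(A) = 0.135 + 0.37045 = 0.50545

0.505450


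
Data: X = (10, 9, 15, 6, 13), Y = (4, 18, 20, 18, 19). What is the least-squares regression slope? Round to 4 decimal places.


b = sum((xi-xbar)(yi-ybar)) / sum((xi-xbar)^2)
n = 5, xbar = 53/5 = 10.6, ybar = 79/5 = 15.8
Sxy = sum((xi-xbar)(yi-ybar)) = 19.6
Sxx = sum((xi-xbar)^2) = 49.2
b = Sxy / Sxx = 49/123 ≈ 0.398374

0.3984


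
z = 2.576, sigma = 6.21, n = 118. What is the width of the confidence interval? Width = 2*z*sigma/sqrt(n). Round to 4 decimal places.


width = 2*z*sigma/sqrt(n)
2*z*sigma = 2 * 2.576 * 6.21 = 31.99392
sqrt(118) ≈ 10.862780
width = 31.99392 / 10.862780 ≈ 2.945279

2.9453


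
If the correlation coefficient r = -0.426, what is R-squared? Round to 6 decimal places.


R^2 = r^2 = (-0.426)^2 = 0.181476

0.181476


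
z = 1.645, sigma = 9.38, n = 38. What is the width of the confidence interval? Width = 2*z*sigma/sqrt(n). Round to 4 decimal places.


width = 2*z*sigma/sqrt(n)
2*z*sigma = 2 * 1.645 * 9.38 = 30.8602
sqrt(38) ≈ 6.164414
width = 30.8602 / 6.164414 ≈ 5.006186

5.0062


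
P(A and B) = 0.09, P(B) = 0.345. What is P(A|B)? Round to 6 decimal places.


P(A|B) = P(A and B) / P(B) = 0.09 / 0.345 = 6/23 ≈ 0.26086957

0.260870


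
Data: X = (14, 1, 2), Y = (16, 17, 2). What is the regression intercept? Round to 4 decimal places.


a = ybar - b*xbar, where b = sum((xi-xbar)(yi-ybar)) / sum((xi-xbar)^2)
n = 3, xbar = 17/3 ≈ 5.666667, ybar = 35/3 ≈ 11.666667
Sxy = sum((xi-xbar)(yi-ybar)) = 140/3 ≈ 46.666667
Sxx = sum((xi-xbar)^2) = 314/3 ≈ 104.666667
b = Sxy / Sxx = 70/157 ≈ 0.445860
a = 11.666667 - 0.445860 * 5.666667 = 1435/157 ≈ 9.140127

9.1401


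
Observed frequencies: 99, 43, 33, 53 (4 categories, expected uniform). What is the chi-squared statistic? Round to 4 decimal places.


chi2 = sum((O-E)^2/E), E = total/4
total = 228, E = 228/4 = 57
(99 - 57)^2 / 57 = 1764 / 57 = 588/19 ≈ 30.947368
(43 - 57)^2 / 57 = 196 / 57 = 196/57 ≈ 3.438596
(33 - 57)^2 / 57 = 576 / 57 = 192/19 ≈ 10.105263
(53 - 57)^2 / 57 = 16 / 57 = 16/57 ≈ 0.280702
chi2 = 2552/57 ≈ 44.771930

44.7719


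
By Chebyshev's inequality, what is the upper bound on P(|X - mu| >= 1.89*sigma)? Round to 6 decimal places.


P <= 1/k^2
k^2 = 1.89^2 = 3.5721
1/k^2 = 1 / 3.5721 ≈ 0.27994737

0.279947


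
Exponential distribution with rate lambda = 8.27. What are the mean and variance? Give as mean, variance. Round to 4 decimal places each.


mean = 1/lam, var = 1/lam^2
mean = 1 / 8.27 = 100/827 ≈ 0.120919
lam^2 = 8.27^2 = 68.3929
var = 1 / 68.3929 ≈ 0.014621

0.1209, 0.0146


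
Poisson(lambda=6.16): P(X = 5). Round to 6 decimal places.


P = e^(-lam) * lam^k / k!
e^(-6.16) ≈ 0.002112253
lam^k = 6.16^5 ≈ 8869.590326
k! = 5! = 120
P = 0.002112253 * 8869.590326 / 120 ≈ 0.156124

0.156124


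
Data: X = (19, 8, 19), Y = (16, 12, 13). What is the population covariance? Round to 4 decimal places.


Cov = (1/n)*sum((xi-xbar)(yi-ybar))
n = 3, xbar = 46/3 ≈ 15.333333, ybar = 41/3 ≈ 13.666667
sum((xi-xbar)(yi-ybar)) = 55/3 ≈ 18.333333
Cov = 18.333333 / 3 = 55/9 ≈ 6.111111

6.1111


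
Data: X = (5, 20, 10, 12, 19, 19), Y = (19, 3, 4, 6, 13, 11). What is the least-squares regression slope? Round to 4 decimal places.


b = sum((xi-xbar)(yi-ybar)) / sum((xi-xbar)^2)
n = 6, xbar = 85/6 ≈ 14.166667, ybar = 56/6 = 28/3 ≈ 9.333333
Sxy = sum((xi-xbar)(yi-ybar)) = -211/3 ≈ -70.333333
Sxx = sum((xi-xbar)^2) = 1121/6 ≈ 186.833333
b = Sxy / Sxx = -422/1121 ≈ -0.376450

-0.3764


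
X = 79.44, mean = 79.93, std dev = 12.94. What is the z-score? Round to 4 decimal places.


z = (X - mu) / sigma
X - mu = 79.44 - 79.93 = -0.49
z = -0.49 / 12.94 = -49/1294 ≈ -0.037867

-0.0379


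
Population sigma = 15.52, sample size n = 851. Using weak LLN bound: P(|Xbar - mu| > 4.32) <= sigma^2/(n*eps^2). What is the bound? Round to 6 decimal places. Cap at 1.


bound = min(1, sigma^2/(n*eps^2))
sigma^2 = 15.52^2 = 240.8704
n*eps^2 = 851 * 4.32^2 = 851 * 18.6624 = 15881.7024
sigma^2/(n*eps^2) = 240.8704 / 15881.7024 ≈ 0.01516654

0.015167


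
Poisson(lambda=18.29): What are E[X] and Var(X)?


E[X] = Var(X) = lambda = 18.29

18.29, 18.29


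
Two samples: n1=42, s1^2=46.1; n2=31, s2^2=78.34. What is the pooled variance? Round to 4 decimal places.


sp^2 = ((n1-1)*s1^2 + (n2-1)*s2^2)/(n1+n2-2)
(n1-1)*s1^2 = 41 * 46.1 = 1890.1
(n2-1)*s2^2 = 30 * 78.34 = 2350.2
numerator = 1890.1 + 2350.2 = 4240.3
n1+n2-2 = 71
sp^2 = 4240.3 / 71 = 42403/710 ≈ 59.722535

59.7225


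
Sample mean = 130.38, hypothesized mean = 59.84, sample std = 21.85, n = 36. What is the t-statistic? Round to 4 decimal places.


t = (xbar - mu0) / (s/sqrt(n))
xbar - mu0 = 130.38 - 59.84 = 70.54
sqrt(36) = 6
s/sqrt(n) = 21.85 / 6 = 437/120 ≈ 3.64166667
t = 70.54 / 3.64166667 = 42324/2185 ≈ 19.370252

19.3703


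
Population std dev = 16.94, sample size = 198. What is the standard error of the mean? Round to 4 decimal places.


SE = sigma / sqrt(n)
sqrt(198) ≈ 14.071247
SE = 16.94 / 14.071247 ≈ 1.203873

1.2039


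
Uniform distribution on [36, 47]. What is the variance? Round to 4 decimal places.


Var = (b-a)^2 / 12
(b-a)^2 = (47 - 36)^2 = 121
Var = 121/12 ≈ 10.083333

10.0833


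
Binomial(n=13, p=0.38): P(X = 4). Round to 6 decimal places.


P = C(n,k) * p^k * (1-p)^(n-k)
C(13,4) = 715
p^k = 0.38^4 = 0.02085136
(1-p)^(n-k) = 0.62^9 ≈ 0.01353709
P = 715 * 0.02085136 * 0.01353709 ≈ 0.201821

0.201821


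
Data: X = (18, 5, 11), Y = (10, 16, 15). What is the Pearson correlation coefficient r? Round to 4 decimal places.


r = sum((xi-xbar)(yi-ybar)) / sqrt(sum((xi-xbar)^2) * sum((yi-ybar)^2))
n = 3, xbar = 34/3 ≈ 11.333333, ybar = 41/3 ≈ 13.666667
Sxy = sum((xi-xbar)(yi-ybar)) = -119/3 ≈ -39.666667
Sxx = sum((xi-xbar)^2) = 254/3 ≈ 84.666667
Syy = sum((yi-ybar)^2) = 62/3 ≈ 20.666667
sqrt(Sxx*Syy) ≈ 41.830345
r = Sxy / sqrt(Sxx*Syy) = -39.666667 / 41.830345 ≈ -0.948275

-0.9483


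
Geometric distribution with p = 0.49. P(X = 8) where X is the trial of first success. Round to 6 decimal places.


P = (1-p)^(k-1) * p
(1-p)^(k-1) = 0.51^7 ≈ 0.008974107
P = 0.008974107 * 0.49 ≈ 0.004397312

0.004397


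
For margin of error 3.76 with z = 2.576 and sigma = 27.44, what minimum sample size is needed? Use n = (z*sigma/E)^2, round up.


z*sigma/E = 2.576 * 27.44 / 3.76 = 110446/5875 ≈ 18.799319
(z*sigma/E)^2 ≈ 353.414400
round up: n = 354

354


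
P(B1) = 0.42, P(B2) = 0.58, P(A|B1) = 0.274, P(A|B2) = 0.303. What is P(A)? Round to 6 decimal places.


P(A) = P(A|B1)*P(B1) + P(A|B2)*P(B2)
P(A|B1)*P(B1) = 0.274 * 0.42 = 0.11508
P(A|B2)*P(B2) = 0.303 * 0.58 = 0.17574
P(A) = 0.11508 + 0.17574 = 0.29082

0.290820


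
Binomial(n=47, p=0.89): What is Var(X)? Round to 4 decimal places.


Var = n*p*(1-p) = 47 * 0.89 * 0.11 = 4.6013

4.6013


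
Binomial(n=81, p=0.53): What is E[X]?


E[X] = n*p = 81 * 0.53 = 42.93

42.93


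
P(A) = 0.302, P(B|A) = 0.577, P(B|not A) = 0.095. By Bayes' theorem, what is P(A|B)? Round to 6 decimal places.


P(A|B) = P(B|A)*P(A) / P(B), P(B) = P(B|A)*P(A) + P(B|not A)*P(not A)
P(B|A)*P(A) = 0.577 * 0.302 = 0.174254
P(B|not A)*P(not A) = 0.095 * 0.698 = 0.06631
P(B) = 0.174254 + 0.06631 = 0.240564
P(A|B) = 0.174254 / 0.240564 ≈ 0.72435610

0.724356


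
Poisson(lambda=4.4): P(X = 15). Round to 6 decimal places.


P = e^(-lam) * lam^k / k!
e^(-4.4) ≈ 0.01227734
lam^k = 4.4^15 ≈ 4485286068.729022
k! = 15! = 1307674368000
P = 0.01227734 * 4485286068.729022 / 1307674368000 ≈ 0.000042

0.000042


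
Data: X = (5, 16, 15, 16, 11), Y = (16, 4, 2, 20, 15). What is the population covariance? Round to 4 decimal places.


Cov = (1/n)*sum((xi-xbar)(yi-ybar))
n = 5, xbar = 63/5 = 12.6, ybar = 57/5 = 11.4
sum((xi-xbar)(yi-ybar)) = -59.2
Cov = -59.2 / 5 = -11.84

-11.8400


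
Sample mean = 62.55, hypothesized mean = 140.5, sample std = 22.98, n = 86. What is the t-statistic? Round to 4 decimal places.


t = (xbar - mu0) / (s/sqrt(n))
xbar - mu0 = 62.55 - 140.5 = -77.95
sqrt(86) ≈ 9.27361850
s/sqrt(n) = 22.98 / 9.27361850 ≈ 2.47799713
t = -77.95 / 2.47799713 ≈ -31.456856

-31.4569


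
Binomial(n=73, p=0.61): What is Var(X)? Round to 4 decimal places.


Var = n*p*(1-p) = 73 * 0.61 * 0.39 = 17.3667

17.3667


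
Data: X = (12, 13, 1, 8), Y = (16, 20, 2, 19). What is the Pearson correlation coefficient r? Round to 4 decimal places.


r = sum((xi-xbar)(yi-ybar)) / sqrt(sum((xi-xbar)^2) * sum((yi-ybar)^2))
n = 4, xbar = 34/4 = 8.5, ybar = 57/4 = 14.25
Sxy = sum((xi-xbar)(yi-ybar)) = 121.5
Sxx = sum((xi-xbar)^2) = 89
Syy = sum((yi-ybar)^2) = 208.75
sqrt(Sxx*Syy) ≈ 136.303888
r = Sxy / sqrt(Sxx*Syy) = 121.5 / 136.303888 ≈ 0.891391

0.8914


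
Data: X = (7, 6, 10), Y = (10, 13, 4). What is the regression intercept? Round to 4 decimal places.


a = ybar - b*xbar, where b = sum((xi-xbar)(yi-ybar)) / sum((xi-xbar)^2)
n = 3, xbar = 23/3 ≈ 7.666667, ybar = 27/3 = 9
Sxy = sum((xi-xbar)(yi-ybar)) = -19
Sxx = sum((xi-xbar)^2) = 26/3 ≈ 8.666667
b = Sxy / Sxx = -57/26 ≈ -2.192308
a = 9 - (-2.192308) * 7.666667 = 671/26 ≈ 25.807692

25.8077


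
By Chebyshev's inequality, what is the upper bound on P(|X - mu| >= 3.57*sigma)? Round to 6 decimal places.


P <= 1/k^2
k^2 = 3.57^2 = 12.7449
1/k^2 = 1 / 12.7449 ≈ 0.07846276

0.078463


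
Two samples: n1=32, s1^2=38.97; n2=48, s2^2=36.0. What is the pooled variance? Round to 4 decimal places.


sp^2 = ((n1-1)*s1^2 + (n2-1)*s2^2)/(n1+n2-2)
(n1-1)*s1^2 = 31 * 38.97 = 1208.07
(n2-1)*s2^2 = 47 * 36.0 = 1692
numerator = 1208.07 + 1692 = 2900.07
n1+n2-2 = 78
sp^2 = 2900.07 / 78 = 96669/2600 ≈ 37.180385

37.1804


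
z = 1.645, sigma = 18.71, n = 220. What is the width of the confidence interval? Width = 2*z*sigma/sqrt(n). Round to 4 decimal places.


width = 2*z*sigma/sqrt(n)
2*z*sigma = 2 * 1.645 * 18.71 = 61.5559
sqrt(220) ≈ 14.832397
width = 61.5559 / 14.832397 ≈ 4.150098

4.1501


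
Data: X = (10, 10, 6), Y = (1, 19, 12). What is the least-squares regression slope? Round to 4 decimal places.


b = sum((xi-xbar)(yi-ybar)) / sum((xi-xbar)^2)
n = 3, xbar = 26/3 ≈ 8.666667, ybar = 32/3 ≈ 10.666667
Sxy = sum((xi-xbar)(yi-ybar)) = -16/3 ≈ -5.333333
Sxx = sum((xi-xbar)^2) = 32/3 ≈ 10.666667
b = Sxy / Sxx = -0.5

-0.5000


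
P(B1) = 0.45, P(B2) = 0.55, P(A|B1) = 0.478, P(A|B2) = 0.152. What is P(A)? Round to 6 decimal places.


P(A) = P(A|B1)*P(B1) + P(A|B2)*P(B2)
P(A|B1)*P(B1) = 0.478 * 0.45 = 0.2151
P(A|B2)*P(B2) = 0.152 * 0.55 = 0.0836
P(A) = 0.2151 + 0.0836 = 0.2987

0.298700


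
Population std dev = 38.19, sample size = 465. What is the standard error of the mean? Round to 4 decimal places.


SE = sigma / sqrt(n)
sqrt(465) ≈ 21.563859
SE = 38.19 / 21.563859 ≈ 1.771019

1.7710


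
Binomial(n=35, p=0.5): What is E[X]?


E[X] = n*p = 35 * 0.5 = 17.5

17.5


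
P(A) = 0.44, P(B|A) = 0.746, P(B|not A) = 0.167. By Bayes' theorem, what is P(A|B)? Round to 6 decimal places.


P(A|B) = P(B|A)*P(A) / P(B), P(B) = P(B|A)*P(A) + P(B|not A)*P(not A)
P(B|A)*P(A) = 0.746 * 0.44 = 0.32824
P(B|not A)*P(not A) = 0.167 * 0.56 = 0.09352
P(B) = 0.32824 + 0.09352 = 0.42176
P(A|B) = 0.32824 / 0.42176 = 4103/5272 ≈ 0.77826252

0.778263


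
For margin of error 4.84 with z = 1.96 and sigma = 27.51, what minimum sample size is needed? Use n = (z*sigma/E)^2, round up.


z*sigma/E = 1.96 * 27.51 / 4.84 ≈ 11.140413
(z*sigma/E)^2 ≈ 124.108807
round up: n = 125

125


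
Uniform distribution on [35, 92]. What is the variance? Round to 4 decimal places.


Var = (b-a)^2 / 12
(b-a)^2 = (92 - 35)^2 = 3249
Var = 3249/12 = 270.75

270.7500


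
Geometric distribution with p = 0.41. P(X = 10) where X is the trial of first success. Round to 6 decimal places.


P = (1-p)^(k-1) * p
(1-p)^(k-1) = 0.59^9 ≈ 0.008662996
P = 0.008662996 * 0.41 ≈ 0.003551828

0.003552


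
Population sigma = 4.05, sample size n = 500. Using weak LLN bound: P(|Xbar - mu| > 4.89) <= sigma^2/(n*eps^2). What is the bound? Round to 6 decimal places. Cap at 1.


bound = min(1, sigma^2/(n*eps^2))
sigma^2 = 4.05^2 = 16.4025
n*eps^2 = 500 * 4.89^2 = 500 * 23.9121 = 11956.05
sigma^2/(n*eps^2) = 16.4025 / 11956.05 ≈ 0.00137190

0.001372


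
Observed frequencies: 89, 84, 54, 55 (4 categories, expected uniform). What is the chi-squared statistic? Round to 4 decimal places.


chi2 = sum((O-E)^2/E), E = total/4
total = 282, E = 282/4 = 70.5
(89 - 70.5)^2 / 70.5 = 342.25 / 70.5 = 1369/282 ≈ 4.854610
(84 - 70.5)^2 / 70.5 = 182.25 / 70.5 = 243/94 ≈ 2.585106
(54 - 70.5)^2 / 70.5 = 272.25 / 70.5 = 363/94 ≈ 3.861702
(55 - 70.5)^2 / 70.5 = 240.25 / 70.5 = 961/282 ≈ 3.407801
chi2 = 2074/141 ≈ 14.709220

14.7092


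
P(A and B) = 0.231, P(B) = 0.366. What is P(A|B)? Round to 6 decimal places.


P(A|B) = P(A and B) / P(B) = 0.231 / 0.366 = 77/122 ≈ 0.63114754

0.631148


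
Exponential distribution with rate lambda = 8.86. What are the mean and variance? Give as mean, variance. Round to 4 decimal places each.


mean = 1/lam, var = 1/lam^2
mean = 1 / 8.86 = 50/443 ≈ 0.112867
lam^2 = 8.86^2 = 78.4996
var = 1 / 78.4996 ≈ 0.012739

0.1129, 0.0127


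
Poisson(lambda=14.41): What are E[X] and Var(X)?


E[X] = Var(X) = lambda = 14.41

14.41, 14.41


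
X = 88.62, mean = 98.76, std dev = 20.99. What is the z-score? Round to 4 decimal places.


z = (X - mu) / sigma
X - mu = 88.62 - 98.76 = -10.14
z = -10.14 / 20.99 = -1014/2099 ≈ -0.483087

-0.4831


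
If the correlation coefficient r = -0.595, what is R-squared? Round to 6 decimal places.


R^2 = r^2 = (-0.595)^2 = 0.354025

0.354025


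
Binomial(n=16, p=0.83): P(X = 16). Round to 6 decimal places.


P = C(n,k) * p^k * (1-p)^(n-k)
C(16,16) = 1
p^k = 0.83^16 ≈ 0.05072820
(1-p)^(n-k) = 0.17^0 = 1
P = 1 * 0.05072820 * 1 ≈ 0.050728

0.050728


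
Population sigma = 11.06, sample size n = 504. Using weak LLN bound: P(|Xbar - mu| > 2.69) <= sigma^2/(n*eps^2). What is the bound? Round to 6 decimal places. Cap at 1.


bound = min(1, sigma^2/(n*eps^2))
sigma^2 = 11.06^2 = 122.3236
n*eps^2 = 504 * 2.69^2 = 504 * 7.2361 = 3646.9944
sigma^2/(n*eps^2) = 122.3236 / 3646.9944 ≈ 0.03354093

0.033541


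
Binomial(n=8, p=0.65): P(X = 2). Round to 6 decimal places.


P = C(n,k) * p^k * (1-p)^(n-k)
C(8,2) = 28
p^k = 0.65^2 = 0.4225
(1-p)^(n-k) = 0.35^6 ≈ 0.001838266
P = 28 * 0.4225 * 0.001838266 ≈ 0.021747

0.021747


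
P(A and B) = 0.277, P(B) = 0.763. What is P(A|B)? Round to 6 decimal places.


P(A|B) = P(A and B) / P(B) = 0.277 / 0.763 = 277/763 ≈ 0.36304063

0.363041


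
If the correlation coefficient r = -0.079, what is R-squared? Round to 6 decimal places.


R^2 = r^2 = (-0.079)^2 = 0.006241

0.006241


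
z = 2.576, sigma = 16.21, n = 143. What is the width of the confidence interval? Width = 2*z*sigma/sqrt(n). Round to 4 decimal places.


width = 2*z*sigma/sqrt(n)
2*z*sigma = 2 * 2.576 * 16.21 = 83.51392
sqrt(143) ≈ 11.958261
width = 83.51392 / 11.958261 ≈ 6.983785

6.9838


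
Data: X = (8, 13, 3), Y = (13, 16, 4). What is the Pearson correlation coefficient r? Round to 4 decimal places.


r = sum((xi-xbar)(yi-ybar)) / sqrt(sum((xi-xbar)^2) * sum((yi-ybar)^2))
n = 3, xbar = 24/3 = 8, ybar = 33/3 = 11
Sxy = sum((xi-xbar)(yi-ybar)) = 60
Sxx = sum((xi-xbar)^2) = 50
Syy = sum((yi-ybar)^2) = 78
sqrt(Sxx*Syy) ≈ 62.449980
r = Sxy / sqrt(Sxx*Syy) = 60 / 62.449980 ≈ 0.960769

0.9608


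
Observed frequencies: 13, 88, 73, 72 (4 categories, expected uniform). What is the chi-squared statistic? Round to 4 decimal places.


chi2 = sum((O-E)^2/E), E = total/4
total = 246, E = 246/4 = 61.5
(13 - 61.5)^2 / 61.5 = 2352.25 / 61.5 = 9409/246 ≈ 38.247967
(88 - 61.5)^2 / 61.5 = 702.25 / 61.5 = 2809/246 ≈ 11.418699
(73 - 61.5)^2 / 61.5 = 132.25 / 61.5 = 529/246 ≈ 2.150407
(72 - 61.5)^2 / 61.5 = 110.25 / 61.5 = 147/82 ≈ 1.792683
chi2 = 2198/41 ≈ 53.609756

53.6098


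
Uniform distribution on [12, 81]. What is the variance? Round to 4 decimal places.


Var = (b-a)^2 / 12
(b-a)^2 = (81 - 12)^2 = 4761
Var = 4761/12 = 396.75

396.7500


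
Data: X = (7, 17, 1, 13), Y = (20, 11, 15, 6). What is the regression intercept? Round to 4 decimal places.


a = ybar - b*xbar, where b = sum((xi-xbar)(yi-ybar)) / sum((xi-xbar)^2)
n = 4, xbar = 38/4 = 9.5, ybar = 52/4 = 13
Sxy = sum((xi-xbar)(yi-ybar)) = -74
Sxx = sum((xi-xbar)^2) = 147
b = Sxy / Sxx = -74/147 ≈ -0.503401
a = 13 - (-0.503401) * 9.5 = 2614/147 ≈ 17.782313

17.7823


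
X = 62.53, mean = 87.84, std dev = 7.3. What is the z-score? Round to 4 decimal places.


z = (X - mu) / sigma
X - mu = 62.53 - 87.84 = -25.31
z = -25.31 / 7.3 = -2531/730 ≈ -3.467123

-3.4671


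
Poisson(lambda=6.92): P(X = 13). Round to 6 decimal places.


P = e^(-lam) * lam^k / k!
e^(-6.92) ≈ 0.0009878299
lam^k = 6.92^13 ≈ 83440947678.985540
k! = 13! = 6227020800
P = 0.0009878299 * 83440947678.985540 / 6227020800 ≈ 0.013237

0.013237


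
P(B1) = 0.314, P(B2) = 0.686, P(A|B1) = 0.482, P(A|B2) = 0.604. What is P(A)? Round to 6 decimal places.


P(A) = P(A|B1)*P(B1) + P(A|B2)*P(B2)
P(A|B1)*P(B1) = 0.482 * 0.314 = 0.151348
P(A|B2)*P(B2) = 0.604 * 0.686 = 0.414344
P(A) = 0.151348 + 0.414344 = 0.565692

0.565692


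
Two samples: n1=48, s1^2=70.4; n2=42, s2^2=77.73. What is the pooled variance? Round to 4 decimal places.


sp^2 = ((n1-1)*s1^2 + (n2-1)*s2^2)/(n1+n2-2)
(n1-1)*s1^2 = 47 * 70.4 = 3308.8
(n2-1)*s2^2 = 41 * 77.73 = 3186.93
numerator = 3308.8 + 3186.93 = 6495.73
n1+n2-2 = 88
sp^2 = 6495.73 / 88 = 649573/8800 ≈ 73.815114

73.8151


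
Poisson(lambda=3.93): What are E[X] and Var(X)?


E[X] = Var(X) = lambda = 3.93

3.93, 3.93


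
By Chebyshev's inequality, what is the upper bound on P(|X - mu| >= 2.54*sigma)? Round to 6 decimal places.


P <= 1/k^2
k^2 = 2.54^2 = 6.4516
1/k^2 = 1 / 6.4516 ≈ 0.15500031

0.155000


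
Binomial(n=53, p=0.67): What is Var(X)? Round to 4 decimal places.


Var = n*p*(1-p) = 53 * 0.67 * 0.33 = 11.7183

11.7183


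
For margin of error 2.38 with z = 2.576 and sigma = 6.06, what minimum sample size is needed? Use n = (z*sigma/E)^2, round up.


z*sigma/E = 2.576 * 6.06 / 2.38 = 13938/2125 ≈ 6.559059
(z*sigma/E)^2 ≈ 43.021253
round up: n = 44

44


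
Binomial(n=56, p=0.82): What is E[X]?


E[X] = n*p = 56 * 0.82 = 45.92

45.92


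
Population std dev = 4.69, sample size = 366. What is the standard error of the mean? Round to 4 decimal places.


SE = sigma / sqrt(n)
sqrt(366) ≈ 19.131126
SE = 4.69 / 19.131126 ≈ 0.245150

0.2452


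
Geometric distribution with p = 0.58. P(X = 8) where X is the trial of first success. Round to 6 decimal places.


P = (1-p)^(k-1) * p
(1-p)^(k-1) = 0.42^7 ≈ 0.002305393
P = 0.002305393 * 0.58 ≈ 0.001337128

0.001337


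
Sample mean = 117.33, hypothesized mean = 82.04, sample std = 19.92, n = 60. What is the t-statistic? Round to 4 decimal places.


t = (xbar - mu0) / (s/sqrt(n))
xbar - mu0 = 117.33 - 82.04 = 35.29
sqrt(60) ≈ 7.74596669
s/sqrt(n) = 19.92 / 7.74596669 ≈ 2.57166094
t = 35.29 / 2.57166094 ≈ 13.722649

13.7226


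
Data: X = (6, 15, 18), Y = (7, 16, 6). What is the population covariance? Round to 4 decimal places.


Cov = (1/n)*sum((xi-xbar)(yi-ybar))
n = 3, xbar = 39/3 = 13, ybar = 29/3 ≈ 9.666667
sum((xi-xbar)(yi-ybar)) = 13
Cov = 13 / 3 = 13/3 ≈ 4.333333

4.3333


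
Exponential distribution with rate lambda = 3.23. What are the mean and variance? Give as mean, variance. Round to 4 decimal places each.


mean = 1/lam, var = 1/lam^2
mean = 1 / 3.23 = 100/323 ≈ 0.309598
lam^2 = 3.23^2 = 10.4329
var = 1 / 10.4329 ≈ 0.095851

0.3096, 0.0959


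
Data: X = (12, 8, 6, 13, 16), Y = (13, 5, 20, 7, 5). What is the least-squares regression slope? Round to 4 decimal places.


b = sum((xi-xbar)(yi-ybar)) / sum((xi-xbar)^2)
n = 5, xbar = 55/5 = 11, ybar = 50/5 = 10
Sxy = sum((xi-xbar)(yi-ybar)) = -63
Sxx = sum((xi-xbar)^2) = 64
b = Sxy / Sxx = -0.984375

-0.9844


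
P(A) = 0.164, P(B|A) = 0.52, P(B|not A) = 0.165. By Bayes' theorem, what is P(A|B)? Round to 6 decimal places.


P(A|B) = P(B|A)*P(A) / P(B), P(B) = P(B|A)*P(A) + P(B|not A)*P(not A)
P(B|A)*P(A) = 0.52 * 0.164 = 0.08528
P(B|not A)*P(not A) = 0.165 * 0.836 = 0.13794
P(B) = 0.08528 + 0.13794 = 0.22322
P(A|B) = 0.08528 / 0.22322 ≈ 0.38204462

0.382045


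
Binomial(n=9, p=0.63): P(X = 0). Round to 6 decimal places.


P = C(n,k) * p^k * (1-p)^(n-k)
C(9,0) = 1
p^k = 0.63^0 = 1
(1-p)^(n-k) = 0.37^9 ≈ 0.0001299617
P = 1 * 1 * 0.0001299617 ≈ 0.000130

0.000130


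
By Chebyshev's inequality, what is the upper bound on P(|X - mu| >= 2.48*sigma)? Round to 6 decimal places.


P <= 1/k^2
k^2 = 2.48^2 = 6.1504
1/k^2 = 1 / 6.1504 = 625/3844 ≈ 0.16259105

0.162591


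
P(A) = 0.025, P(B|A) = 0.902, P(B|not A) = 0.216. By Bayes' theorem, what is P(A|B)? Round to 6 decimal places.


P(A|B) = P(B|A)*P(A) / P(B), P(B) = P(B|A)*P(A) + P(B|not A)*P(not A)
P(B|A)*P(A) = 0.902 * 0.025 = 0.02255
P(B|not A)*P(not A) = 0.216 * 0.975 = 0.2106
P(B) = 0.02255 + 0.2106 = 0.23315
P(A|B) = 0.02255 / 0.23315 = 451/4663 ≈ 0.09671885

0.096719


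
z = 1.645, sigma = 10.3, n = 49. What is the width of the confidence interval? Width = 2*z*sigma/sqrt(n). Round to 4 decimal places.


width = 2*z*sigma/sqrt(n)
2*z*sigma = 2 * 1.645 * 10.3 = 33.887
sqrt(49) = 7
width = 33.887 / 7 = 4.841

4.8410


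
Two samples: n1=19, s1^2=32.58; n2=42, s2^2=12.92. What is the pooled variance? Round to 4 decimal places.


sp^2 = ((n1-1)*s1^2 + (n2-1)*s2^2)/(n1+n2-2)
(n1-1)*s1^2 = 18 * 32.58 = 586.44
(n2-1)*s2^2 = 41 * 12.92 = 529.72
numerator = 586.44 + 529.72 = 1116.16
n1+n2-2 = 59
sp^2 = 1116.16 / 59 = 27904/1475 ≈ 18.917966

18.9180


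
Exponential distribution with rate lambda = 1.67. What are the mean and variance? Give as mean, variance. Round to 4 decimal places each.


mean = 1/lam, var = 1/lam^2
mean = 1 / 1.67 = 100/167 ≈ 0.598802
lam^2 = 1.67^2 = 2.7889
var = 1 / 2.7889 ≈ 0.358564

0.5988, 0.3586


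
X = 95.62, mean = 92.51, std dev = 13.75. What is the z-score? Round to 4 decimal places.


z = (X - mu) / sigma
X - mu = 95.62 - 92.51 = 3.11
z = 3.11 / 13.75 = 311/1375 ≈ 0.226182

0.2262


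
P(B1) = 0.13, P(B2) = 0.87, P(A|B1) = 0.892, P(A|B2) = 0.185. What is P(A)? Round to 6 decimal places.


P(A) = P(A|B1)*P(B1) + P(A|B2)*P(B2)
P(A|B1)*P(B1) = 0.892 * 0.13 = 0.11596
P(A|B2)*P(B2) = 0.185 * 0.87 = 0.16095
P(A) = 0.11596 + 0.16095 = 0.27691

0.276910


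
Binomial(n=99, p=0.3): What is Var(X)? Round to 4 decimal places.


Var = n*p*(1-p) = 99 * 0.3 * 0.7 = 20.79

20.7900


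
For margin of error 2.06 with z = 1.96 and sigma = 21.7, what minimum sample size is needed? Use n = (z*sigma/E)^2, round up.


z*sigma/E = 1.96 * 21.7 / 2.06 = 10633/515 ≈ 20.646602
(z*sigma/E)^2 ≈ 426.282172
round up: n = 427

427


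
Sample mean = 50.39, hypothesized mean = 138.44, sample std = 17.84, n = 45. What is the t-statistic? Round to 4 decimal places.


t = (xbar - mu0) / (s/sqrt(n))
xbar - mu0 = 50.39 - 138.44 = -88.05
sqrt(45) ≈ 6.70820393
s/sqrt(n) = 17.84 / 6.70820393 ≈ 2.65943018
t = -88.05 / 2.65943018 ≈ -33.108596

-33.1086


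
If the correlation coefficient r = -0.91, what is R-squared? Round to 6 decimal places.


R^2 = r^2 = (-0.91)^2 = 0.8281

0.828100


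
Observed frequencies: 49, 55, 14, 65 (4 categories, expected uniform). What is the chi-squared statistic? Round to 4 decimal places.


chi2 = sum((O-E)^2/E), E = total/4
total = 183, E = 183/4 = 45.75
(49 - 45.75)^2 / 45.75 = 10.5625 / 45.75 = 169/732 ≈ 0.230874
(55 - 45.75)^2 / 45.75 = 85.5625 / 45.75 = 1369/732 ≈ 1.870219
(14 - 45.75)^2 / 45.75 = 1008.0625 / 45.75 = 16129/732 ≈ 22.034153
(65 - 45.75)^2 / 45.75 = 370.5625 / 45.75 = 5929/732 ≈ 8.099727
chi2 = 5899/183 ≈ 32.234973

32.2350


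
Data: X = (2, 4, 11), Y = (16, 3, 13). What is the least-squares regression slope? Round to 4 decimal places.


b = sum((xi-xbar)(yi-ybar)) / sum((xi-xbar)^2)
n = 3, xbar = 17/3 ≈ 5.666667, ybar = 32/3 ≈ 10.666667
Sxy = sum((xi-xbar)(yi-ybar)) = 17/3 ≈ 5.666667
Sxx = sum((xi-xbar)^2) = 134/3 ≈ 44.666667
b = Sxy / Sxx = 17/134 ≈ 0.126866

0.1269


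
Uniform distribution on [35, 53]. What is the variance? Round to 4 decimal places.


Var = (b-a)^2 / 12
(b-a)^2 = (53 - 35)^2 = 324
Var = 324/12 = 27

27.0000


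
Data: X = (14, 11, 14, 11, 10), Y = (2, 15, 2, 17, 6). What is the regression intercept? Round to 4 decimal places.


a = ybar - b*xbar, where b = sum((xi-xbar)(yi-ybar)) / sum((xi-xbar)^2)
n = 5, xbar = 60/5 = 12, ybar = 42/5 = 8.4
Sxy = sum((xi-xbar)(yi-ybar)) = -36
Sxx = sum((xi-xbar)^2) = 14
b = Sxy / Sxx = -18/7 ≈ -2.571429
a = 8.4 - (-2.571429) * 12 = 1374/35 ≈ 39.257143

39.2571


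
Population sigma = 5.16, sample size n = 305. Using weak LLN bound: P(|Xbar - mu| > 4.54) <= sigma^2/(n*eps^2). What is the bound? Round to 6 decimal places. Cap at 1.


bound = min(1, sigma^2/(n*eps^2))
sigma^2 = 5.16^2 = 26.6256
n*eps^2 = 305 * 4.54^2 = 305 * 20.6116 = 6286.538
sigma^2/(n*eps^2) = 26.6256 / 6286.538 ≈ 0.00423534

0.004235


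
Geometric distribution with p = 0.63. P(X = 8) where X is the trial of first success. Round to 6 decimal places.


P = (1-p)^(k-1) * p
(1-p)^(k-1) = 0.37^7 ≈ 0.0009493188
P = 0.0009493188 * 0.63 ≈ 0.0005980708

0.000598


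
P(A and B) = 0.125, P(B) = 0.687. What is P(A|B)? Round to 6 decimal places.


P(A|B) = P(A and B) / P(B) = 0.125 / 0.687 = 125/687 ≈ 0.18195051

0.181951


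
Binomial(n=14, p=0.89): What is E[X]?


E[X] = n*p = 14 * 0.89 = 12.46

12.46


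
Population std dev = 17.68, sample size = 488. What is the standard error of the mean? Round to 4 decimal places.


SE = sigma / sqrt(n)
sqrt(488) ≈ 22.090722
SE = 17.68 / 22.090722 ≈ 0.800336

0.8003


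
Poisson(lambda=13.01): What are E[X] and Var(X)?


E[X] = Var(X) = lambda = 13.01

13.01, 13.01


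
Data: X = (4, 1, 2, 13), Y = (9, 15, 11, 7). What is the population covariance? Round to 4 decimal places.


Cov = (1/n)*sum((xi-xbar)(yi-ybar))
n = 4, xbar = 20/4 = 5, ybar = 42/4 = 10.5
sum((xi-xbar)(yi-ybar)) = -46
Cov = -46 / 4 = -11.5

-11.5000


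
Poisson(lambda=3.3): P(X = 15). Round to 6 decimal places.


P = e^(-lam) * lam^k / k!
e^(-3.3) ≈ 0.03688317
lam^k = 3.3^15 ≈ 59938945.498865
k! = 15! = 1307674368000
P = 0.03688317 * 59938945.498865 / 1307674368000 ≈ 0.000002

0.000002


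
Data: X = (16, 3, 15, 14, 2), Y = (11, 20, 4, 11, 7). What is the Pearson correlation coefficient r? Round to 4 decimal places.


r = sum((xi-xbar)(yi-ybar)) / sqrt(sum((xi-xbar)^2) * sum((yi-ybar)^2))
n = 5, xbar = 50/5 = 10, ybar = 53/5 = 10.6
Sxy = sum((xi-xbar)(yi-ybar)) = -66
Sxx = sum((xi-xbar)^2) = 190
Syy = sum((yi-ybar)^2) = 145.2
sqrt(Sxx*Syy) ≈ 166.096358
r = Sxy / sqrt(Sxx*Syy) = -66 / 166.096358 ≈ -0.397360

-0.3974


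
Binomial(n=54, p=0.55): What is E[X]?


E[X] = n*p = 54 * 0.55 = 29.7

29.7


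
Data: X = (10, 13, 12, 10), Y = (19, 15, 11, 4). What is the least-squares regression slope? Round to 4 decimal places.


b = sum((xi-xbar)(yi-ybar)) / sum((xi-xbar)^2)
n = 4, xbar = 45/4 = 11.25, ybar = 49/4 = 12.25
Sxy = sum((xi-xbar)(yi-ybar)) = 5.75
Sxx = sum((xi-xbar)^2) = 6.75
b = Sxy / Sxx = 23/27 ≈ 0.851852

0.8519


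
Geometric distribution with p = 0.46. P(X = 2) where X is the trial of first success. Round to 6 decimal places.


P = (1-p)^(k-1) * p
(1-p)^(k-1) = 0.54^1 = 0.54
P = 0.54 * 0.46 = 0.2484

0.248400


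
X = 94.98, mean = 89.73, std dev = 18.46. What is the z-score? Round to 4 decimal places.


z = (X - mu) / sigma
X - mu = 94.98 - 89.73 = 5.25
z = 5.25 / 18.46 = 525/1846 ≈ 0.284399

0.2844


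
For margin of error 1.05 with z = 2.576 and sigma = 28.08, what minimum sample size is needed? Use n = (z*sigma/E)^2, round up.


z*sigma/E = 2.576 * 28.08 / 1.05 = 68.8896
(z*sigma/E)^2 ≈ 4745.776988
round up: n = 4746

4746


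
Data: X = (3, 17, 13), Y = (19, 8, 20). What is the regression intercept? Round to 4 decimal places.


a = ybar - b*xbar, where b = sum((xi-xbar)(yi-ybar)) / sum((xi-xbar)^2)
n = 3, xbar = 33/3 = 11, ybar = 47/3 ≈ 15.666667
Sxy = sum((xi-xbar)(yi-ybar)) = -64
Sxx = sum((xi-xbar)^2) = 104
b = Sxy / Sxx = -8/13 ≈ -0.615385
a = 15.666667 - (-0.615385) * 11 = 875/39 ≈ 22.435897

22.4359


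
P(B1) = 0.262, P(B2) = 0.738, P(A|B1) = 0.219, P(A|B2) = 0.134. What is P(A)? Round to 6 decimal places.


P(A) = P(A|B1)*P(B1) + P(A|B2)*P(B2)
P(A|B1)*P(B1) = 0.219 * 0.262 = 0.057378
P(A|B2)*P(B2) = 0.134 * 0.738 = 0.098892
P(A) = 0.057378 + 0.098892 = 0.15627

0.156270


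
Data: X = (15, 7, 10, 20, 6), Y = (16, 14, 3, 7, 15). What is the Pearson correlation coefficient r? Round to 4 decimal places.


r = sum((xi-xbar)(yi-ybar)) / sqrt(sum((xi-xbar)^2) * sum((yi-ybar)^2))
n = 5, xbar = 58/5 = 11.6, ybar = 55/5 = 11
Sxy = sum((xi-xbar)(yi-ybar)) = -40
Sxx = sum((xi-xbar)^2) = 137.2
Syy = sum((yi-ybar)^2) = 130
sqrt(Sxx*Syy) ≈ 133.551488
r = Sxy / sqrt(Sxx*Syy) = -40 / 133.551488 ≈ -0.299510

-0.2995


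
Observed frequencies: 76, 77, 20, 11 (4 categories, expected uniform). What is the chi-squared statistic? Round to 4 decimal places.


chi2 = sum((O-E)^2/E), E = total/4
total = 184, E = 184/4 = 46
(76 - 46)^2 / 46 = 900 / 46 = 450/23 ≈ 19.565217
(77 - 46)^2 / 46 = 961 / 46 = 961/46 ≈ 20.891304
(20 - 46)^2 / 46 = 676 / 46 = 338/23 ≈ 14.695652
(11 - 46)^2 / 46 = 1225 / 46 = 1225/46 ≈ 26.630435
chi2 = 1881/23 ≈ 81.782609

81.7826


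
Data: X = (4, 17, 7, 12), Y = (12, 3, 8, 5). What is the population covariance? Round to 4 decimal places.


Cov = (1/n)*sum((xi-xbar)(yi-ybar))
n = 4, xbar = 40/4 = 10, ybar = 28/4 = 7
sum((xi-xbar)(yi-ybar)) = -65
Cov = -65 / 4 = -16.25

-16.2500


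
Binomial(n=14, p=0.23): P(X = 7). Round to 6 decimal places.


P = C(n,k) * p^k * (1-p)^(n-k)
C(14,7) = 3432
p^k = 0.23^7 ≈ 0.00003404825
(1-p)^(n-k) = 0.77^7 ≈ 0.1604852
P = 3432 * 0.00003404825 * 0.1604852 ≈ 0.018753

0.018753


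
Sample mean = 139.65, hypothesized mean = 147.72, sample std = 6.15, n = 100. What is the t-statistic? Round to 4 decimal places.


t = (xbar - mu0) / (s/sqrt(n))
xbar - mu0 = 139.65 - 147.72 = -8.07
sqrt(100) = 10
s/sqrt(n) = 6.15 / 10 = 0.615
t = -8.07 / 0.615 = -538/41 ≈ -13.121951

-13.1220


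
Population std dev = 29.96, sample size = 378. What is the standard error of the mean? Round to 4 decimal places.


SE = sigma / sqrt(n)
sqrt(378) ≈ 19.442222
SE = 29.96 / 19.442222 ≈ 1.540976

1.5410


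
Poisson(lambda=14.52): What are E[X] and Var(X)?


E[X] = Var(X) = lambda = 14.52

14.52, 14.52


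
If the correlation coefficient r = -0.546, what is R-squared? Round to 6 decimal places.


R^2 = r^2 = (-0.546)^2 = 0.298116

0.298116


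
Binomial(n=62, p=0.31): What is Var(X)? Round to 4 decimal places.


Var = n*p*(1-p) = 62 * 0.31 * 0.69 = 13.2618

13.2618


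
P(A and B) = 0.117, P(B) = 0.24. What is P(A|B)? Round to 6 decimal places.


P(A|B) = P(A and B) / P(B) = 0.117 / 0.24 = 0.4875

0.487500


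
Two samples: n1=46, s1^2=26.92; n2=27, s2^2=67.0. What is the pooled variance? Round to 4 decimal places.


sp^2 = ((n1-1)*s1^2 + (n2-1)*s2^2)/(n1+n2-2)
(n1-1)*s1^2 = 45 * 26.92 = 1211.4
(n2-1)*s2^2 = 26 * 67.0 = 1742
numerator = 1211.4 + 1742 = 2953.4
n1+n2-2 = 71
sp^2 = 2953.4 / 71 = 14767/355 ≈ 41.597183

41.5972


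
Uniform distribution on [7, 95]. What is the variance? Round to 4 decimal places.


Var = (b-a)^2 / 12
(b-a)^2 = (95 - 7)^2 = 7744
Var = 7744/12 ≈ 645.333333

645.3333


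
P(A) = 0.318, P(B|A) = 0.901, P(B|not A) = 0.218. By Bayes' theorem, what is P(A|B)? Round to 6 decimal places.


P(A|B) = P(B|A)*P(A) / P(B), P(B) = P(B|A)*P(A) + P(B|not A)*P(not A)
P(B|A)*P(A) = 0.901 * 0.318 = 0.286518
P(B|not A)*P(not A) = 0.218 * 0.682 = 0.148676
P(B) = 0.286518 + 0.148676 = 0.435194
P(A|B) = 0.286518 / 0.435194 ≈ 0.65836845

0.658368


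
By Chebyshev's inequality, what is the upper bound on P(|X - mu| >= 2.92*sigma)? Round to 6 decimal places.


P <= 1/k^2
k^2 = 2.92^2 = 8.5264
1/k^2 = 1 / 8.5264 = 625/5329 ≈ 0.11728279

0.117283


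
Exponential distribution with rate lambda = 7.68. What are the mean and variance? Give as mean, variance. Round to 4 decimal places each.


mean = 1/lam, var = 1/lam^2
mean = 1 / 7.68 = 25/192 ≈ 0.130208
lam^2 = 7.68^2 = 58.9824
var = 1 / 58.9824 ≈ 0.016954

0.1302, 0.0170


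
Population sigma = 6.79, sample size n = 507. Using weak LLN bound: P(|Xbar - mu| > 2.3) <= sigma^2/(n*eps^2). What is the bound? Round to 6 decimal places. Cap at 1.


bound = min(1, sigma^2/(n*eps^2))
sigma^2 = 6.79^2 = 46.1041
n*eps^2 = 507 * 2.3^2 = 507 * 5.29 = 2682.03
sigma^2/(n*eps^2) = 46.1041 / 2682.03 ≈ 0.01719000

0.017190


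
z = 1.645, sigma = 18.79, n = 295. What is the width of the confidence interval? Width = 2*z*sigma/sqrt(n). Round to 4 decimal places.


width = 2*z*sigma/sqrt(n)
2*z*sigma = 2 * 1.645 * 18.79 = 61.8191
sqrt(295) ≈ 17.175564
width = 61.8191 / 17.175564 ≈ 3.599247

3.5992


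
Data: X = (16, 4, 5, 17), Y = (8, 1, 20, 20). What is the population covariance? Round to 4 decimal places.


Cov = (1/n)*sum((xi-xbar)(yi-ybar))
n = 4, xbar = 42/4 = 10.5, ybar = 49/4 = 12.25
sum((xi-xbar)(yi-ybar)) = 57.5
Cov = 57.5 / 4 = 14.375

14.3750


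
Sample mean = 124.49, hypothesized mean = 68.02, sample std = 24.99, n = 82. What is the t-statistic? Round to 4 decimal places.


t = (xbar - mu0) / (s/sqrt(n))
xbar - mu0 = 124.49 - 68.02 = 56.47
sqrt(82) ≈ 9.05538514
s/sqrt(n) = 24.99 / 9.05538514 ≈ 2.75968384
t = 56.47 / 2.75968384 ≈ 20.462489

20.4625
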